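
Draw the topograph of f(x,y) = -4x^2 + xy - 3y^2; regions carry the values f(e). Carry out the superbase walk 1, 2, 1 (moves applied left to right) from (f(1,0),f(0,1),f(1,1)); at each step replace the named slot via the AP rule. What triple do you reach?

start (-4,-3,-6) = (f(1,0),f(0,1),f(1,1))
replace slot 1: 2·((-3)+(-6)) − (-4) = -14 → (-14,-3,-6)
replace slot 2: 2·((-14)+(-6)) − (-3) = -37 → (-14,-37,-6)
replace slot 1: 2·((-37)+(-6)) − (-14) = -72 → (-72,-37,-6)

-72,-37,-6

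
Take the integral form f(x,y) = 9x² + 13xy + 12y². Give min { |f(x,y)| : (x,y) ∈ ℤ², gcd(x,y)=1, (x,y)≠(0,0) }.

translate: b→-5 (≡13 mod 18), so (9,13,12)→(9,-5,8)
flip: (9,-5,8)→(8,5,9)
reduced (well bottom): (8,5,9) with a≤c, −a<b≤a
well minimum = a = 8

8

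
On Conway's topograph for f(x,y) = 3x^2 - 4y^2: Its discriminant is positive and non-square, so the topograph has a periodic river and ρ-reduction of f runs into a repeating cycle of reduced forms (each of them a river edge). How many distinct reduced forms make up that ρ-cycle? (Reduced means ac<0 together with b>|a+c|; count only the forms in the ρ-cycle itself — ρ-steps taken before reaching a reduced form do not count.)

D = 48, ⌊√D⌋ = 6
descent: ρ → (-4,0,3)
descent: ρ → (3,6,-1)  [lands on river]
river: ρ → (-1,6,3)
ρ-cycle length = 2 (tail of 2 descent steps not counted)

2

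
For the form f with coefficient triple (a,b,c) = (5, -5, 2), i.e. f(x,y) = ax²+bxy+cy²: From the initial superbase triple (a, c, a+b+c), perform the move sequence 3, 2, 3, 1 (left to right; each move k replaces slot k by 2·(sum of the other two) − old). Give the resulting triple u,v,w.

start (5,2,2) = (f(1,0),f(0,1),f(1,1))
replace slot 3: 2·(5+2) − 2 = 12 → (5,2,12)
replace slot 2: 2·(5+12) − 2 = 32 → (5,32,12)
replace slot 3: 2·(5+32) − 12 = 62 → (5,32,62)
replace slot 1: 2·(32+62) − 5 = 183 → (183,32,62)

183,32,62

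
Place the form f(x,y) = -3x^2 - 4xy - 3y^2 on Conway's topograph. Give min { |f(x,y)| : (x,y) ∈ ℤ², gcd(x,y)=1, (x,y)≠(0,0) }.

translate: b→-2 (≡4 mod 6), so (3,4,3)→(3,-2,2)
flip: (3,-2,2)→(2,2,3)
reduced (well bottom): (2,2,3) with a≤c, −a<b≤a
well minimum |f| = |-2| = 2 (negative-definite)

2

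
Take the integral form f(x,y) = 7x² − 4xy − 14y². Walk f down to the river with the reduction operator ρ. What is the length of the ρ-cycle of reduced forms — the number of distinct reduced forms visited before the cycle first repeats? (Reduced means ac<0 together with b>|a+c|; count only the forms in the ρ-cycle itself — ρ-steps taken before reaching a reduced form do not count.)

D = 408, ⌊√D⌋ = 20
descent: ρ → (-14,4,7)
descent: ρ → (7,10,-11)  [lands on river]
river: ρ → (-11,12,6)
river: ρ → (6,12,-11)
river: ρ → (-11,10,7)
river: ρ → (7,18,-3)
river: ρ → (-3,18,7)
ρ-cycle length = 6 (tail of 2 descent steps not counted)

6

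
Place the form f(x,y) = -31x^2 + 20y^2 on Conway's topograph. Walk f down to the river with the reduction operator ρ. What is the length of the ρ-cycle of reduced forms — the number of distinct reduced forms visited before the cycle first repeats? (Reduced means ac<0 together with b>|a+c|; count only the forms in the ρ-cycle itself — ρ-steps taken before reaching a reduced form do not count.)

D = 2480, ⌊√D⌋ = 49
descent: ρ → (20,40,-11)  [lands on river]
river: ρ → (-11,48,4)
river: ρ → (4,48,-11)
river: ρ → (-11,40,20)
ρ-cycle length = 4 (tail of 1 descent step not counted)

4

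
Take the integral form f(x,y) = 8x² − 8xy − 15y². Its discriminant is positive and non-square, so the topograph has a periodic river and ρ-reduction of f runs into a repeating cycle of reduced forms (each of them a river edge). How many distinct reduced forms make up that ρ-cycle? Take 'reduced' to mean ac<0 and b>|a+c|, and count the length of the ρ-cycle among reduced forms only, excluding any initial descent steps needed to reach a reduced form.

D = 544, ⌊√D⌋ = 23
descent: ρ → (-15,8,8)  [lands on river]
river: ρ → (8,8,-15)
river: ρ → (-15,22,1)
river: ρ → (1,22,-15)
ρ-cycle length = 4 (tail of 1 descent step not counted)

4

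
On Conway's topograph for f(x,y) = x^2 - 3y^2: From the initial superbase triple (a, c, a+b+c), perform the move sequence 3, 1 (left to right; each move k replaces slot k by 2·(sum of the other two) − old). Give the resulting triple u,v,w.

start (1,-3,-2) = (f(1,0),f(0,1),f(1,1))
replace slot 3: 2·(1+(-3)) − (-2) = -2 → (1,-3,-2)
replace slot 1: 2·((-3)+(-2)) − 1 = -11 → (-11,-3,-2)

-11,-3,-2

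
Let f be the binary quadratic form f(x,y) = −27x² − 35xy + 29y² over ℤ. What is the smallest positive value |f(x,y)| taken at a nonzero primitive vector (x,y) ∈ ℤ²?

descent: ρ → (29,35,-27)  [lands on river]
river: ρ → (-27,19,37)
river: ρ → (37,55,-9)
river: ρ → (-9,53,43)
river: ρ → (43,33,-19)
river: ρ → (-19,43,33)
river: ρ → (33,23,-29)
river: ρ → (-29,35,27)
river: ρ → (27,19,-37)
river: ρ → (-37,55,9)
river: ρ → (9,53,-43)
river: ρ → (-43,33,19)
river: ρ → (19,43,-33)
river: ρ → (-33,23,29)
closes: descent 1, river 14
min |a| on river = 9

9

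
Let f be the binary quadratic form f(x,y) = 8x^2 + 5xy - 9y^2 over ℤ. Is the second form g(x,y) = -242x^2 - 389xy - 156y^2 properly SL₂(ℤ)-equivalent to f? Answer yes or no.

D₁ = 313, D₂ = 313
river cycle of f (length 38): (-9, 13, 4), (4, 11, -12), (-12, 13, 3), (3, 17, -2), (-2, 15, 11), (11, 7, -6), (-6, 17, 1), (1, 17, -6), (-6, 7, 11), (11, 15, -2), … (28 more)
river cycle of g (length 38): (-9, 13, 4), (4, 11, -12), (-12, 13, 3), (3, 17, -2), (-2, 15, 11), (11, 7, -6), (-6, 17, 1), (1, 17, -6), (-6, 7, 11), (11, 15, -2), … (28 more)
cycles coincide ⇒ equivalent

yes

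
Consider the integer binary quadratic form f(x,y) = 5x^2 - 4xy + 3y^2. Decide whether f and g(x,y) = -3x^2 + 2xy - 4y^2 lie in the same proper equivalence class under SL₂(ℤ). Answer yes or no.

D₁ = -44, D₂ = -44
f: flip: (5,-4,3)→(3,4,5)
f: translate: b→-2 (≡4 mod 6), so (3,4,5)→(3,-2,4)
f: reduced (well bottom): (3,-2,4) with a≤c, −a<b≤a
g is negative-definite; reduce −g:
−g: reduced (well bottom): (3,-2,4) with a≤c, −a<b≤a
flip sign back: reduced form of g is (-3,2,-4)
reduced forms (3, -2, 4) vs (-3, 2, -4) ⇒ inequivalent

no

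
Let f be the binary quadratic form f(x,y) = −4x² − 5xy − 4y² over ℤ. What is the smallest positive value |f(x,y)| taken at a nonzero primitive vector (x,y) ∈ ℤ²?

translate: b→-3 (≡5 mod 8), so (4,5,4)→(4,-3,3)
flip: (4,-3,3)→(3,3,4)
reduced (well bottom): (3,3,4) with a≤c, −a<b≤a
well minimum |f| = |-3| = 3 (negative-definite)

3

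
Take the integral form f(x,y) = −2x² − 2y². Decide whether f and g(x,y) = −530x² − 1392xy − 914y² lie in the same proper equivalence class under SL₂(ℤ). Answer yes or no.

D₁ = -16, D₂ = -16
f is negative-definite; reduce −f:
−f: reduced (well bottom): (2,0,2) with a≤c, −a<b≤a
flip sign back: reduced form of f is (-2,0,-2)
g is negative-definite; reduce −g:
−g: translate: b→332 (≡1392 mod 1060), so (530,1392,914)→(530,332,52)
−g: flip: (530,332,52)→(52,-332,530)
−g: translate: b→-20 (≡-332 mod 104), so (52,-332,530)→(52,-20,2)
−g: flip: (52,-20,2)→(2,20,52)
−g: translate: b→0 (≡20 mod 4), so (2,20,52)→(2,0,2)
−g: reduced (well bottom): (2,0,2) with a≤c, −a<b≤a
flip sign back: reduced form of g is (-2,0,-2)
reduced forms (-2, 0, -2) vs (-2, 0, -2) ⇒ equivalent

yes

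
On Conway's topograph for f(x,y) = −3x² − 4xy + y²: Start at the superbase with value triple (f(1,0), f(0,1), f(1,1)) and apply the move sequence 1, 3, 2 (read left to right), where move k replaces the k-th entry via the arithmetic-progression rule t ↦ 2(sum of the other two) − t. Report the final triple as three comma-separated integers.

start (-3,1,-6) = (f(1,0),f(0,1),f(1,1))
replace slot 1: 2·(1+(-6)) − (-3) = -7 → (-7,1,-6)
replace slot 3: 2·((-7)+1) − (-6) = -6 → (-7,1,-6)
replace slot 2: 2·((-7)+(-6)) − 1 = -27 → (-7,-27,-6)

-7,-27,-6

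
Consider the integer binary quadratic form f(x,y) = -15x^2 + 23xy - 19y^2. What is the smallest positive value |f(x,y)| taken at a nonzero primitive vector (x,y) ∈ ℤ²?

translate: b→7 (≡-23 mod 30), so (15,-23,19)→(15,7,11)
flip: (15,7,11)→(11,-7,15)
reduced (well bottom): (11,-7,15) with a≤c, −a<b≤a
well minimum |f| = |-11| = 11 (negative-definite)

11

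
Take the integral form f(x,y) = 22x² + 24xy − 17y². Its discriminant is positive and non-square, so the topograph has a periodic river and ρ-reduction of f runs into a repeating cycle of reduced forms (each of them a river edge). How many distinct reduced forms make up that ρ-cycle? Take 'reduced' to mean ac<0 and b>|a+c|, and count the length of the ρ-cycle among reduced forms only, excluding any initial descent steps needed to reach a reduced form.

D = 2072, ⌊√D⌋ = 45
river: ρ → (-17,44,2)
river: ρ → (2,44,-17)
river: ρ → (-17,24,22)
river: ρ → (22,20,-19)
river: ρ → (-19,18,23)
river: ρ → (23,28,-14)
river: ρ → (-14,28,23)
river: ρ → (23,18,-19)
river: ρ → (-19,20,22)
river: ρ → (22,24,-17)
ρ-cycle length = 10 (tail of 0 descent steps not counted)

10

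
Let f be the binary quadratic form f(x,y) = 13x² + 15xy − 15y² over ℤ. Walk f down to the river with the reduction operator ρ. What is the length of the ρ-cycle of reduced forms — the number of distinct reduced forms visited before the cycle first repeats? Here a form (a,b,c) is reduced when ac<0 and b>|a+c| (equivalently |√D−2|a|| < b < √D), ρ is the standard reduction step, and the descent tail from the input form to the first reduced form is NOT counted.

D = 1005, ⌊√D⌋ = 31
river: ρ → (-15,15,13)
river: ρ → (13,11,-17)
river: ρ → (-17,23,7)
river: ρ → (7,19,-23)
river: ρ → (-23,27,3)
river: ρ → (3,27,-23)
river: ρ → (-23,19,7)
river: ρ → (7,23,-17)
river: ρ → (-17,11,13)
river: ρ → (13,15,-15)
ρ-cycle length = 10 (tail of 0 descent steps not counted)

10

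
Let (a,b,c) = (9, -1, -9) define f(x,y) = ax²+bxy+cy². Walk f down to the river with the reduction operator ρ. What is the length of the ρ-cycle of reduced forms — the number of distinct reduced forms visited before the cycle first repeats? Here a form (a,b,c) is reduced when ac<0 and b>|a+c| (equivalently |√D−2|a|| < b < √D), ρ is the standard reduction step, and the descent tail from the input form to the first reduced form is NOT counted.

D = 325, ⌊√D⌋ = 18
descent: ρ → (-9,1,9)  [lands on river]
river: ρ → (9,17,-1)
river: ρ → (-1,17,9)
river: ρ → (9,1,-9)
river: ρ → (-9,17,1)
river: ρ → (1,17,-9)
ρ-cycle length = 6 (tail of 1 descent step not counted)

6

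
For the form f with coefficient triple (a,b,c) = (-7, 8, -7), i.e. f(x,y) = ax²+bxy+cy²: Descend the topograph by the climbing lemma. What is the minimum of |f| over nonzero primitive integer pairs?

translate: b→6 (≡-8 mod 14), so (7,-8,7)→(7,6,6)
flip: (7,6,6)→(6,-6,7)
translate: b→6 (≡-6 mod 12), so (6,-6,7)→(6,6,7)
reduced (well bottom): (6,6,7) with a≤c, −a<b≤a
well minimum |f| = |-6| = 6 (negative-definite)

6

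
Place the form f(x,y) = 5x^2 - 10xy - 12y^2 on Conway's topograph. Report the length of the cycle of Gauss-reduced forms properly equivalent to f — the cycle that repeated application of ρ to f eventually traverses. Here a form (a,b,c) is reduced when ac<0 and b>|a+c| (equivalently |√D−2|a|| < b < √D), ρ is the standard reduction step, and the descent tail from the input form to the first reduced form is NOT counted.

D = 340, ⌊√D⌋ = 18
descent: ρ → (-12,10,5)  [lands on river]
river: ρ → (5,10,-12)
river: ρ → (-12,14,3)
river: ρ → (3,16,-7)
river: ρ → (-7,12,7)
river: ρ → (7,16,-3)
river: ρ → (-3,14,12)
river: ρ → (12,10,-5)
river: ρ → (-5,10,12)
river: ρ → (12,14,-3)
river: ρ → (-3,16,7)
river: ρ → (7,12,-7)
river: ρ → (-7,16,3)
river: ρ → (3,14,-12)
ρ-cycle length = 14 (tail of 1 descent step not counted)

14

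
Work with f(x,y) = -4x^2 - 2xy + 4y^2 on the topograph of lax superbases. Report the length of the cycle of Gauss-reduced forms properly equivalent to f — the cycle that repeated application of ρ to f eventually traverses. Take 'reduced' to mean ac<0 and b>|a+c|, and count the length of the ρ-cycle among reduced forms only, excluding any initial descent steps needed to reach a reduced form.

D = 68, ⌊√D⌋ = 8
descent: ρ → (4,2,-4)  [lands on river]
river: ρ → (-4,6,2)
river: ρ → (2,6,-4)
river: ρ → (-4,2,4)
river: ρ → (4,6,-2)
river: ρ → (-2,6,4)
ρ-cycle length = 6 (tail of 1 descent step not counted)

6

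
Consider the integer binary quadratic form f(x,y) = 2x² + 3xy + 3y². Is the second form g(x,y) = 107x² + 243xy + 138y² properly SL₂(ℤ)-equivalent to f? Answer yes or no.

D₁ = -15, D₂ = -15
f: translate: b→-1 (≡3 mod 4), so (2,3,3)→(2,-1,2)
f: flip: (2,-1,2)→(2,1,2)
f: reduced (well bottom): (2,1,2) with a≤c, −a<b≤a
g: translate: b→29 (≡243 mod 214), so (107,243,138)→(107,29,2)
g: flip: (107,29,2)→(2,-29,107)
g: translate: b→-1 (≡-29 mod 4), so (2,-29,107)→(2,-1,2)
g: flip: (2,-1,2)→(2,1,2)
g: reduced (well bottom): (2,1,2) with a≤c, −a<b≤a
reduced forms (2, 1, 2) vs (2, 1, 2) ⇒ equivalent

yes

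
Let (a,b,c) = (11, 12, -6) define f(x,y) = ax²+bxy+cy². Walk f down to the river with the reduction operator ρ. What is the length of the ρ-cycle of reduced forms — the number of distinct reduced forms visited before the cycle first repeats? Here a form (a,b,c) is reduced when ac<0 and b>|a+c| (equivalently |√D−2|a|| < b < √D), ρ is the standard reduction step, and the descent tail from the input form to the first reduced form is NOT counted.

D = 408, ⌊√D⌋ = 20
river: ρ → (-6,12,11)
river: ρ → (11,10,-7)
river: ρ → (-7,18,3)
river: ρ → (3,18,-7)
river: ρ → (-7,10,11)
river: ρ → (11,12,-6)
ρ-cycle length = 6 (tail of 0 descent steps not counted)

6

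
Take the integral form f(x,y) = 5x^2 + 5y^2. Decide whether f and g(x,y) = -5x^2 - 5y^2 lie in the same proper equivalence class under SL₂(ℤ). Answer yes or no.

D₁ = -100, D₂ = -100
f: reduced (well bottom): (5,0,5) with a≤c, −a<b≤a
g is negative-definite; reduce −g:
−g: reduced (well bottom): (5,0,5) with a≤c, −a<b≤a
flip sign back: reduced form of g is (-5,0,-5)
reduced forms (5, 0, 5) vs (-5, 0, -5) ⇒ inequivalent

no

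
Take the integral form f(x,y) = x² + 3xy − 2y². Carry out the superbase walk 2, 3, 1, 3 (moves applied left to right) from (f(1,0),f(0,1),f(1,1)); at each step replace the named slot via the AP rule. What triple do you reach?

start (1,-2,2) = (f(1,0),f(0,1),f(1,1))
replace slot 2: 2·(1+2) − (-2) = 8 → (1,8,2)
replace slot 3: 2·(1+8) − 2 = 16 → (1,8,16)
replace slot 1: 2·(8+16) − 1 = 47 → (47,8,16)
replace slot 3: 2·(47+8) − 16 = 94 → (47,8,94)

47,8,94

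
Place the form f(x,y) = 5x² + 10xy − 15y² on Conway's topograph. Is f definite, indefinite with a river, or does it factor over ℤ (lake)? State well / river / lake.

D = b²−4ac = 10² − 4·5·(-15) = 400
D = 20² is a perfect square ⇒ form factors over ℤ ⇒ lakes

lake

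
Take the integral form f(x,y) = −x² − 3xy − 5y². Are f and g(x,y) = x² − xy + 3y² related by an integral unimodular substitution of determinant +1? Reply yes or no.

D₁ = -11, D₂ = -11
f is negative-definite; reduce −f:
−f: translate: b→1 (≡3 mod 2), so (1,3,5)→(1,1,3)
−f: reduced (well bottom): (1,1,3) with a≤c, −a<b≤a
flip sign back: reduced form of f is (-1,-1,-3)
g: translate: b→1 (≡-1 mod 2), so (1,-1,3)→(1,1,3)
g: reduced (well bottom): (1,1,3) with a≤c, −a<b≤a
reduced forms (-1, -1, -3) vs (1, 1, 3) ⇒ inequivalent

no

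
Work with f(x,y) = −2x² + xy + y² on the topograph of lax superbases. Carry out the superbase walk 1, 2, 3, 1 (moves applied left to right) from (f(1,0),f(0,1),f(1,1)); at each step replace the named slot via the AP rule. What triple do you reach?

start (-2,1,0) = (f(1,0),f(0,1),f(1,1))
replace slot 1: 2·(1+0) − (-2) = 4 → (4,1,0)
replace slot 2: 2·(4+0) − 1 = 7 → (4,7,0)
replace slot 3: 2·(4+7) − 0 = 22 → (4,7,22)
replace slot 1: 2·(7+22) − 4 = 54 → (54,7,22)

54,7,22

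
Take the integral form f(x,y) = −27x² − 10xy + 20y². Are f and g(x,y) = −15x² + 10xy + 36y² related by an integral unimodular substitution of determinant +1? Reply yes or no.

D₁ = 2260, D₂ = 2260
river cycle of f (length 34): (20, 10, -27), (-27, 44, 3), (3, 46, -12), (-12, 26, 33), (33, 40, -5), (-5, 40, 33), (33, 26, -12), (-12, 46, 3), (3, 44, -27), (-27, 10, 20), … (24 more)
river cycle of g (length 26): (-15, 40, 11), (11, 26, -36), (-36, 46, 1), (1, 46, -36), (-36, 26, 11), (11, 40, -15), (-15, 20, 31), (31, 42, -4), (-4, 46, 9), (9, 44, -9), … (16 more)
cycles differ ⇒ inequivalent

no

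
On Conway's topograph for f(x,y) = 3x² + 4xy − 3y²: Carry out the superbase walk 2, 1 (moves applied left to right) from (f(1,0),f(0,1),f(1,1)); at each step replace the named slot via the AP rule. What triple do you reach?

start (3,-3,4) = (f(1,0),f(0,1),f(1,1))
replace slot 2: 2·(3+4) − (-3) = 17 → (3,17,4)
replace slot 1: 2·(17+4) − 3 = 39 → (39,17,4)

39,17,4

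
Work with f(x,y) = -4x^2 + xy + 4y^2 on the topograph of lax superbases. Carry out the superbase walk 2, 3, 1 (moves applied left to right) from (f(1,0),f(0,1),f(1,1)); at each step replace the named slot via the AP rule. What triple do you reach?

start (-4,4,1) = (f(1,0),f(0,1),f(1,1))
replace slot 2: 2·((-4)+1) − 4 = -10 → (-4,-10,1)
replace slot 3: 2·((-4)+(-10)) − 1 = -29 → (-4,-10,-29)
replace slot 1: 2·((-10)+(-29)) − (-4) = -74 → (-74,-10,-29)

-74,-10,-29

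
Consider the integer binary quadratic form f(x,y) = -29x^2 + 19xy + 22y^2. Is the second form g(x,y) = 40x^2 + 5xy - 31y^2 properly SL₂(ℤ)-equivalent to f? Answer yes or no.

D₁ = 2913, D₂ = 4985
discriminants differ ⇒ not SL₂(ℤ)-equivalent

no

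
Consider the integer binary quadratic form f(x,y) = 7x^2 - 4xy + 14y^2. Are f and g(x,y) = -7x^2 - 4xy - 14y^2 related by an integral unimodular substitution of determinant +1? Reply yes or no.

D₁ = -376, D₂ = -376
f: reduced (well bottom): (7,-4,14) with a≤c, −a<b≤a
g is negative-definite; reduce −g:
−g: reduced (well bottom): (7,4,14) with a≤c, −a<b≤a
flip sign back: reduced form of g is (-7,-4,-14)
reduced forms (7, -4, 14) vs (-7, -4, -14) ⇒ inequivalent

no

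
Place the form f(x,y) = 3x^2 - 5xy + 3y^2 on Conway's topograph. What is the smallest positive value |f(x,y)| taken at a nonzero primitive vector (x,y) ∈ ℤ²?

translate: b→1 (≡-5 mod 6), so (3,-5,3)→(3,1,1)
flip: (3,1,1)→(1,-1,3)
translate: b→1 (≡-1 mod 2), so (1,-1,3)→(1,1,3)
reduced (well bottom): (1,1,3) with a≤c, −a<b≤a
well minimum = a = 1

1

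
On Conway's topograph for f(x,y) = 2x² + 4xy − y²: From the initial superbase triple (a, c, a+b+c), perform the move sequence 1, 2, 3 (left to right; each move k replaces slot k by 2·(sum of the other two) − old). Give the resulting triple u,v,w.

start (2,-1,5) = (f(1,0),f(0,1),f(1,1))
replace slot 1: 2·((-1)+5) − 2 = 6 → (6,-1,5)
replace slot 2: 2·(6+5) − (-1) = 23 → (6,23,5)
replace slot 3: 2·(6+23) − 5 = 53 → (6,23,53)

6,23,53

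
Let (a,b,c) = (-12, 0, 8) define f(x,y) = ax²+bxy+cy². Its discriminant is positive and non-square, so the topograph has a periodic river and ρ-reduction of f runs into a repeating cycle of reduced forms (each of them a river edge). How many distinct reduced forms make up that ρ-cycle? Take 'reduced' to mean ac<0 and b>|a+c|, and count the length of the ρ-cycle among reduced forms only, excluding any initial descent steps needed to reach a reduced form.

D = 384, ⌊√D⌋ = 19
descent: ρ → (8,16,-4)  [lands on river]
river: ρ → (-4,16,8)
ρ-cycle length = 2 (tail of 1 descent step not counted)

2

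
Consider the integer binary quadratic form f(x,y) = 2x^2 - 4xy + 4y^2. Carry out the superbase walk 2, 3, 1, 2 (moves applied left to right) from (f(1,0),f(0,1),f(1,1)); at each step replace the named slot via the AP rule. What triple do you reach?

start (2,4,2) = (f(1,0),f(0,1),f(1,1))
replace slot 2: 2·(2+2) − 4 = 4 → (2,4,2)
replace slot 3: 2·(2+4) − 2 = 10 → (2,4,10)
replace slot 1: 2·(4+10) − 2 = 26 → (26,4,10)
replace slot 2: 2·(26+10) − 4 = 68 → (26,68,10)

26,68,10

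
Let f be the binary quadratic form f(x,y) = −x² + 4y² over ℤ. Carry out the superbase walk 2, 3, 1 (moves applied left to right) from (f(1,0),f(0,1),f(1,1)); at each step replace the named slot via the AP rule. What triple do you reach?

start (-1,4,3) = (f(1,0),f(0,1),f(1,1))
replace slot 2: 2·((-1)+3) − 4 = 0 → (-1,0,3)
replace slot 3: 2·((-1)+0) − 3 = -5 → (-1,0,-5)
replace slot 1: 2·(0+(-5)) − (-1) = -9 → (-9,0,-5)

-9,0,-5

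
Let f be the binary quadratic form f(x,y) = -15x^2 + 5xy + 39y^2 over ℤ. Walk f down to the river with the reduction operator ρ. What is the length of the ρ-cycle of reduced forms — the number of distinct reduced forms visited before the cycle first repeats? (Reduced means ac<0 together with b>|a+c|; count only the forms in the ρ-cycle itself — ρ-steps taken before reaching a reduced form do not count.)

D = 2365, ⌊√D⌋ = 48
descent: ρ → (39,-5,-15)
descent: ρ → (-15,35,19)  [lands on river]
river: ρ → (19,41,-9)
river: ρ → (-9,31,39)
river: ρ → (39,47,-1)
river: ρ → (-1,47,39)
river: ρ → (39,31,-9)
river: ρ → (-9,41,19)
river: ρ → (19,35,-15)
river: ρ → (-15,25,29)
river: ρ → (29,33,-11)
river: ρ → (-11,33,29)
river: ρ → (29,25,-15)
ρ-cycle length = 12 (tail of 2 descent steps not counted)

12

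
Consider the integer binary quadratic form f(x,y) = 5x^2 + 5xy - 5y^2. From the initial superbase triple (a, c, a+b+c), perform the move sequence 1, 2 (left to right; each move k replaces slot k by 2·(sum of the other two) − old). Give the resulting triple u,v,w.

start (5,-5,5) = (f(1,0),f(0,1),f(1,1))
replace slot 1: 2·((-5)+5) − 5 = -5 → (-5,-5,5)
replace slot 2: 2·((-5)+5) − (-5) = 5 → (-5,5,5)

-5,5,5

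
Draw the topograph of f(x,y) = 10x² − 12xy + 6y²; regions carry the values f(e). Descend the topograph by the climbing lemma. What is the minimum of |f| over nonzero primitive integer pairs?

translate: b→8 (≡-12 mod 20), so (10,-12,6)→(10,8,4)
flip: (10,8,4)→(4,-8,10)
translate: b→0 (≡-8 mod 8), so (4,-8,10)→(4,0,6)
reduced (well bottom): (4,0,6) with a≤c, −a<b≤a
well minimum = a = 4

4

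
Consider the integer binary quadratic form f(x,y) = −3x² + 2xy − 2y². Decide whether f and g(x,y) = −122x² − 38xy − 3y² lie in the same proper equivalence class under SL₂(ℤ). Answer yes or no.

D₁ = -20, D₂ = -20
f is negative-definite; reduce −f:
−f: flip: (3,-2,2)→(2,2,3)
−f: reduced (well bottom): (2,2,3) with a≤c, −a<b≤a
flip sign back: reduced form of f is (-2,-2,-3)
g is negative-definite; reduce −g:
−g: flip: (122,38,3)→(3,-38,122)
−g: translate: b→-2 (≡-38 mod 6), so (3,-38,122)→(3,-2,2)
−g: flip: (3,-2,2)→(2,2,3)
−g: reduced (well bottom): (2,2,3) with a≤c, −a<b≤a
flip sign back: reduced form of g is (-2,-2,-3)
reduced forms (-2, -2, -3) vs (-2, -2, -3) ⇒ equivalent

yes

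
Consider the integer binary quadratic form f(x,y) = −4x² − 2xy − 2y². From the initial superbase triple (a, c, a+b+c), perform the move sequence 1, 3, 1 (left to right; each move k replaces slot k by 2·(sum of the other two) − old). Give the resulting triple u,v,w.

start (-4,-2,-8) = (f(1,0),f(0,1),f(1,1))
replace slot 1: 2·((-2)+(-8)) − (-4) = -16 → (-16,-2,-8)
replace slot 3: 2·((-16)+(-2)) − (-8) = -28 → (-16,-2,-28)
replace slot 1: 2·((-2)+(-28)) − (-16) = -44 → (-44,-2,-28)

-44,-2,-28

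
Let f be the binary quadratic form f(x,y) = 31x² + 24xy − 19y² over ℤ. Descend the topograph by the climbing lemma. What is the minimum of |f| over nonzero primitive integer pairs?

river: ρ → (-19,52,3)
river: ρ → (3,50,-36)
river: ρ → (-36,22,17)
river: ρ → (17,46,-12)
river: ρ → (-12,50,9)
river: ρ → (9,40,-37)
river: ρ → (-37,34,12)
river: ρ → (12,38,-31)
river: ρ → (-31,24,19)
river: ρ → (19,52,-3)
river: ρ → (-3,50,36)
river: ρ → (36,22,-17)
river: ρ → (-17,46,12)
river: ρ → (12,50,-9)
river: ρ → (-9,40,37)
river: ρ → (37,34,-12)
river: ρ → (-12,38,31)
river: ρ → (31,24,-19)
closes: descent 0, river 18
min |a| on river = 3

3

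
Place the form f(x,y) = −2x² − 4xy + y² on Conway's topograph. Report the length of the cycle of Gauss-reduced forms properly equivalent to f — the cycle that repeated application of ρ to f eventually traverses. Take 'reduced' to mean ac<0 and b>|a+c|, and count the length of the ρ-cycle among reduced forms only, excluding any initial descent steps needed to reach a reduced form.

D = 24, ⌊√D⌋ = 4
descent: ρ → (1,4,-2)  [lands on river]
river: ρ → (-2,4,1)
ρ-cycle length = 2 (tail of 1 descent step not counted)

2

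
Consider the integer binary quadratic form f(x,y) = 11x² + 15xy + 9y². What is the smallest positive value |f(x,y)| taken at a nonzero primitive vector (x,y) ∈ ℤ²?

translate: b→-7 (≡15 mod 22), so (11,15,9)→(11,-7,5)
flip: (11,-7,5)→(5,7,11)
translate: b→-3 (≡7 mod 10), so (5,7,11)→(5,-3,9)
reduced (well bottom): (5,-3,9) with a≤c, −a<b≤a
well minimum = a = 5

5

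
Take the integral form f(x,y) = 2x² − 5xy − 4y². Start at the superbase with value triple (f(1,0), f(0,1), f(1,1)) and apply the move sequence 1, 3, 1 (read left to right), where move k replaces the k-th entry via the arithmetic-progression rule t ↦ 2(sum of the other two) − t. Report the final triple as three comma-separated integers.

start (2,-4,-7) = (f(1,0),f(0,1),f(1,1))
replace slot 1: 2·((-4)+(-7)) − 2 = -24 → (-24,-4,-7)
replace slot 3: 2·((-24)+(-4)) − (-7) = -49 → (-24,-4,-49)
replace slot 1: 2·((-4)+(-49)) − (-24) = -82 → (-82,-4,-49)

-82,-4,-49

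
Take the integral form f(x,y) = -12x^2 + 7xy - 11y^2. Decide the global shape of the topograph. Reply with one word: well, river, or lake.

D = b²−4ac = 7² − 4·(-12)·(-11) = -479
D < 0 ⇒ definite ⇒ every region one sign ⇒ single well

well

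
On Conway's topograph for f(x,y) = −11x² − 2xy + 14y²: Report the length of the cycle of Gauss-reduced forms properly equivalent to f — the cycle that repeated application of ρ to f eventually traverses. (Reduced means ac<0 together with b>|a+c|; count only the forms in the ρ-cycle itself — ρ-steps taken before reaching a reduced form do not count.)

D = 620, ⌊√D⌋ = 24
descent: ρ → (14,2,-11)
descent: ρ → (-11,20,5)  [lands on river]
river: ρ → (5,20,-11)
river: ρ → (-11,24,1)
river: ρ → (1,24,-11)
ρ-cycle length = 4 (tail of 2 descent steps not counted)

4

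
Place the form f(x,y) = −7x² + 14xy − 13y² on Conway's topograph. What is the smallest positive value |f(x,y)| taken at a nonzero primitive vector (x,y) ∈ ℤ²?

translate: b→0 (≡-14 mod 14), so (7,-14,13)→(7,0,6)
flip: (7,0,6)→(6,0,7)
reduced (well bottom): (6,0,7) with a≤c, −a<b≤a
well minimum |f| = |-6| = 6 (negative-definite)

6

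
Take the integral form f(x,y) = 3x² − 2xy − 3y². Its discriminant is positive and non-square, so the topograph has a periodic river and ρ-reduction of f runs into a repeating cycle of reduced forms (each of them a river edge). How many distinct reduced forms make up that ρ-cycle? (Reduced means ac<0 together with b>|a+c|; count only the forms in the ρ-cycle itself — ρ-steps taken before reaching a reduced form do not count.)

D = 40, ⌊√D⌋ = 6
descent: ρ → (-3,2,3)  [lands on river]
river: ρ → (3,4,-2)
river: ρ → (-2,4,3)
river: ρ → (3,2,-3)
river: ρ → (-3,4,2)
river: ρ → (2,4,-3)
ρ-cycle length = 6 (tail of 1 descent step not counted)

6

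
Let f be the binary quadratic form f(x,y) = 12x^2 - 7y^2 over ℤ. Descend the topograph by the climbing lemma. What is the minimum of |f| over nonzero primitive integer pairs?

descent: ρ → (-7,14,5)  [lands on river]
river: ρ → (5,16,-4)
river: ρ → (-4,16,5)
river: ρ → (5,14,-7)
closes: descent 1, river 4
min |a| on river = 4

4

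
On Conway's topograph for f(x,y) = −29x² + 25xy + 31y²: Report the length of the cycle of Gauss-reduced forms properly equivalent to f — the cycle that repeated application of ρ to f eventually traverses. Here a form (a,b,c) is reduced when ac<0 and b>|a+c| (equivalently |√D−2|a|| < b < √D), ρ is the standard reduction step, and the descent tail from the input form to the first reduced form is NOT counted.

D = 4221, ⌊√D⌋ = 64
river: ρ → (31,37,-23)
river: ρ → (-23,55,13)
river: ρ → (13,49,-35)
river: ρ → (-35,21,27)
river: ρ → (27,33,-29)
river: ρ → (-29,25,31)
ρ-cycle length = 6 (tail of 0 descent steps not counted)

6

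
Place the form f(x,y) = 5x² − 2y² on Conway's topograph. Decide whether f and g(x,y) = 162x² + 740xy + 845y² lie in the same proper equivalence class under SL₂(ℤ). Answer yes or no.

D₁ = 40, D₂ = 40
river cycle of f (length 6): (-2, 4, 3), (3, 2, -3), (-3, 4, 2), (2, 4, -3), (-3, 2, 3), (3, 4, -2)
river cycle of g (length 6): (2, 4, -3), (-3, 2, 3), (3, 4, -2), (-2, 4, 3), (3, 2, -3), (-3, 4, 2)
cycles coincide ⇒ equivalent

yes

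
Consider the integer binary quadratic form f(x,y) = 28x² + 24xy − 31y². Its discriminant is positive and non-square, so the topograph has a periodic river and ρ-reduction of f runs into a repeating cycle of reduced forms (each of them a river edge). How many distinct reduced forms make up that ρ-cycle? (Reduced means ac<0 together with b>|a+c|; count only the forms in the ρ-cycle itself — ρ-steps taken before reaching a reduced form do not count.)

D = 4048, ⌊√D⌋ = 63
river: ρ → (-31,38,21)
river: ρ → (21,46,-23)
river: ρ → (-23,46,21)
river: ρ → (21,38,-31)
river: ρ → (-31,24,28)
river: ρ → (28,32,-27)
river: ρ → (-27,22,33)
river: ρ → (33,44,-16)
river: ρ → (-16,52,21)
river: ρ → (21,32,-36)
river: ρ → (-36,40,17)
river: ρ → (17,62,-3)
river: ρ → (-3,58,57)
river: ρ → (57,56,-4)
river: ρ → (-4,56,57)
river: ρ → (57,58,-3)
river: ρ → (-3,62,17)
river: ρ → (17,40,-36)
river: ρ → (-36,32,21)
river: ρ → (21,52,-16)
river: ρ → (-16,44,33)
river: ρ → (33,22,-27)
river: ρ → (-27,32,28)
river: ρ → (28,24,-31)
ρ-cycle length = 24 (tail of 0 descent steps not counted)

24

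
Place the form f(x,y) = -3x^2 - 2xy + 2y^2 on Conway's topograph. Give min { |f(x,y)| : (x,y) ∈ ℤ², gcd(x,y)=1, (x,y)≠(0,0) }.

descent: ρ → (2,2,-3)  [lands on river]
river: ρ → (-3,4,1)
river: ρ → (1,4,-3)
river: ρ → (-3,2,2)
closes: descent 1, river 4
min |a| on river = 1

1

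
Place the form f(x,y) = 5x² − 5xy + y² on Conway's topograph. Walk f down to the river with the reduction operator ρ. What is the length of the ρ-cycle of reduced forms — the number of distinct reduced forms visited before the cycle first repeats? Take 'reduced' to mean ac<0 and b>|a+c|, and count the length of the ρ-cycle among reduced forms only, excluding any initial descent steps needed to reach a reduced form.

D = 5, ⌊√D⌋ = 2
descent: ρ → (1,1,-1)  [lands on river]
river: ρ → (-1,1,1)
ρ-cycle length = 2 (tail of 1 descent step not counted)

2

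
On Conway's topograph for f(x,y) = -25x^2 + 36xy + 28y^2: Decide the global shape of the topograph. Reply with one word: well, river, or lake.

D = b²−4ac = 36² − 4·(-25)·28 = 4096
D = 64² is a perfect square ⇒ form factors over ℤ ⇒ lakes

lake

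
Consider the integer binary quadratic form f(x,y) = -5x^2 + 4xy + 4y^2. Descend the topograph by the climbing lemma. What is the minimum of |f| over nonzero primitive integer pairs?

river: ρ → (4,4,-5)
river: ρ → (-5,6,3)
river: ρ → (3,6,-5)
river: ρ → (-5,4,4)
closes: descent 0, river 4
min |a| on river = 3

3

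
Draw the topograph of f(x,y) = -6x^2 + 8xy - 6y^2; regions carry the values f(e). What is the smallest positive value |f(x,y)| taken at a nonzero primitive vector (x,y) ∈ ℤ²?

translate: b→4 (≡-8 mod 12), so (6,-8,6)→(6,4,4)
flip: (6,4,4)→(4,-4,6)
translate: b→4 (≡-4 mod 8), so (4,-4,6)→(4,4,6)
reduced (well bottom): (4,4,6) with a≤c, −a<b≤a
well minimum |f| = |-4| = 4 (negative-definite)

4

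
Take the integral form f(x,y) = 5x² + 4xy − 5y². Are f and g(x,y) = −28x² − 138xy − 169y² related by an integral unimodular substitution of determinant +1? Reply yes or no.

D₁ = 116, D₂ = 116
river cycle of f (length 10): (-5, 6, 4), (4, 10, -1), (-1, 10, 4), (4, 6, -5), (-5, 4, 5), (5, 6, -4), (-4, 10, 1), (1, 10, -4), (-4, 6, 5), (5, 4, -5)
river cycle of g (length 10): (-5, 6, 4), (4, 10, -1), (-1, 10, 4), (4, 6, -5), (-5, 4, 5), (5, 6, -4), (-4, 10, 1), (1, 10, -4), (-4, 6, 5), (5, 4, -5)
cycles coincide ⇒ equivalent

yes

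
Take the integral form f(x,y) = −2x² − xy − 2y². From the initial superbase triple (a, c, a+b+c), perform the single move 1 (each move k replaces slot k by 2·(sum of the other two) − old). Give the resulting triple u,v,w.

start (-2,-2,-5) = (f(1,0),f(0,1),f(1,1))
replace slot 1: 2·((-2)+(-5)) − (-2) = -12 → (-12,-2,-5)

-12,-2,-5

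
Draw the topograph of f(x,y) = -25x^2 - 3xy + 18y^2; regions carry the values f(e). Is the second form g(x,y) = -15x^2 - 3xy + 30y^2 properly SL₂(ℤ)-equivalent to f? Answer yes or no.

D₁ = 1809, D₂ = 1809
river cycle of f (length 38): (18, 39, -4), (-4, 41, 8), (8, 39, -9), (-9, 33, 20), (20, 7, -22), (-22, 37, 5), (5, 33, -36), (-36, 39, 2), (2, 41, -16), (-16, 23, 20), … (28 more)
river cycle of g (length 14): (-15, 27, 18), (18, 9, -24), (-24, 39, 3), (3, 39, -24), (-24, 9, 18), (18, 27, -15), (-15, 33, 12), (12, 39, -6), (-6, 33, 30), (30, 27, -9), … (4 more)
cycles differ ⇒ inequivalent

no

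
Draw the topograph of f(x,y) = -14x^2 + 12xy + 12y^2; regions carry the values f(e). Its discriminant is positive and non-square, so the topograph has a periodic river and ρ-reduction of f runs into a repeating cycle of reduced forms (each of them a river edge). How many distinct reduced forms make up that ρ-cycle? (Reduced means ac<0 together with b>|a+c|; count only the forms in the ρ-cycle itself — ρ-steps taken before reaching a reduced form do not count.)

D = 816, ⌊√D⌋ = 28
river: ρ → (12,12,-14)
river: ρ → (-14,16,10)
river: ρ → (10,24,-6)
river: ρ → (-6,24,10)
river: ρ → (10,16,-14)
river: ρ → (-14,12,12)
ρ-cycle length = 6 (tail of 0 descent steps not counted)

6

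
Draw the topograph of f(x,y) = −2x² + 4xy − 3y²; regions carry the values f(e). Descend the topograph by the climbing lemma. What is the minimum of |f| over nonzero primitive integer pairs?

translate: b→0 (≡-4 mod 4), so (2,-4,3)→(2,0,1)
flip: (2,0,1)→(1,0,2)
reduced (well bottom): (1,0,2) with a≤c, −a<b≤a
well minimum |f| = |-1| = 1 (negative-definite)

1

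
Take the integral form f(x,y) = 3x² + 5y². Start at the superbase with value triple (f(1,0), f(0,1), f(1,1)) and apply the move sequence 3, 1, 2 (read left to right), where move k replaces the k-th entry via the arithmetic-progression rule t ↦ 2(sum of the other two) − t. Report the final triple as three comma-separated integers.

start (3,5,8) = (f(1,0),f(0,1),f(1,1))
replace slot 3: 2·(3+5) − 8 = 8 → (3,5,8)
replace slot 1: 2·(5+8) − 3 = 23 → (23,5,8)
replace slot 2: 2·(23+8) − 5 = 57 → (23,57,8)

23,57,8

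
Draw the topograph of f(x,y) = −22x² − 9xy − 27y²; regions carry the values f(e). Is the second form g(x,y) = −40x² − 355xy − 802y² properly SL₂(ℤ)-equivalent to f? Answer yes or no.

D₁ = -2295, D₂ = -2295
f is negative-definite; reduce −f:
−f: reduced (well bottom): (22,9,27) with a≤c, −a<b≤a
flip sign back: reduced form of f is (-22,-9,-27)
g is negative-definite; reduce −g:
−g: translate: b→35 (≡355 mod 80), so (40,355,802)→(40,35,22)
−g: flip: (40,35,22)→(22,-35,40)
−g: translate: b→9 (≡-35 mod 44), so (22,-35,40)→(22,9,27)
−g: reduced (well bottom): (22,9,27) with a≤c, −a<b≤a
flip sign back: reduced form of g is (-22,-9,-27)
reduced forms (-22, -9, -27) vs (-22, -9, -27) ⇒ equivalent

yes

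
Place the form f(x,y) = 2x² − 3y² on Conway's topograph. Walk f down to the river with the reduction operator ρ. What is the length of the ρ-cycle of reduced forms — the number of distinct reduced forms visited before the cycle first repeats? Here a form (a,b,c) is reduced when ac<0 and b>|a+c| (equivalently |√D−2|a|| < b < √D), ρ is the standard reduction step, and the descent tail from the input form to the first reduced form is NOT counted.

D = 24, ⌊√D⌋ = 4
descent: ρ → (-3,0,2)
descent: ρ → (2,4,-1)  [lands on river]
river: ρ → (-1,4,2)
ρ-cycle length = 2 (tail of 2 descent steps not counted)

2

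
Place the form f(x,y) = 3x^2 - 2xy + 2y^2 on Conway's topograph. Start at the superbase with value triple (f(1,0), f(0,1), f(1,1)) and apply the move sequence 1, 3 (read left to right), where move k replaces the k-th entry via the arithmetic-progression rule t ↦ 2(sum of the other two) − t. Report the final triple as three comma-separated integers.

start (3,2,3) = (f(1,0),f(0,1),f(1,1))
replace slot 1: 2·(2+3) − 3 = 7 → (7,2,3)
replace slot 3: 2·(7+2) − 3 = 15 → (7,2,15)

7,2,15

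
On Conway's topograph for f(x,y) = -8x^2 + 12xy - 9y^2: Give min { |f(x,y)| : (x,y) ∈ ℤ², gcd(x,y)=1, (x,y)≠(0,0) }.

translate: b→4 (≡-12 mod 16), so (8,-12,9)→(8,4,5)
flip: (8,4,5)→(5,-4,8)
reduced (well bottom): (5,-4,8) with a≤c, −a<b≤a
well minimum |f| = |-5| = 5 (negative-definite)

5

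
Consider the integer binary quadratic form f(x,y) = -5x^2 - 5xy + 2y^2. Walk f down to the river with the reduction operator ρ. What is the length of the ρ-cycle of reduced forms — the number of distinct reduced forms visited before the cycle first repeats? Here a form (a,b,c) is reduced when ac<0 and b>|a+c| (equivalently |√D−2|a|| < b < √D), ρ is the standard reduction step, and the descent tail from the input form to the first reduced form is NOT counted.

D = 65, ⌊√D⌋ = 8
descent: ρ → (2,5,-5)  [lands on river]
river: ρ → (-5,5,2)
river: ρ → (2,7,-2)
river: ρ → (-2,5,5)
river: ρ → (5,5,-2)
river: ρ → (-2,7,2)
ρ-cycle length = 6 (tail of 1 descent step not counted)

6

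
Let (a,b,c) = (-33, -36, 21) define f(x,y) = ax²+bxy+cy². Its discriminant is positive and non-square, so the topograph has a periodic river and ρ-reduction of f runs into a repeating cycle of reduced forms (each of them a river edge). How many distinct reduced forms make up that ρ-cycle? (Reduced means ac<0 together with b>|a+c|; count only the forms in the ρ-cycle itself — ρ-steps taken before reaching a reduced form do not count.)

D = 4068, ⌊√D⌋ = 63
descent: ρ → (21,36,-33)  [lands on river]
river: ρ → (-33,30,24)
river: ρ → (24,18,-39)
river: ρ → (-39,60,3)
river: ρ → (3,60,-39)
river: ρ → (-39,18,24)
river: ρ → (24,30,-33)
river: ρ → (-33,36,21)
river: ρ → (21,48,-21)
river: ρ → (-21,36,33)
river: ρ → (33,30,-24)
river: ρ → (-24,18,39)
river: ρ → (39,60,-3)
river: ρ → (-3,60,39)
river: ρ → (39,18,-24)
river: ρ → (-24,30,33)
river: ρ → (33,36,-21)
river: ρ → (-21,48,21)
ρ-cycle length = 18 (tail of 1 descent step not counted)

18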